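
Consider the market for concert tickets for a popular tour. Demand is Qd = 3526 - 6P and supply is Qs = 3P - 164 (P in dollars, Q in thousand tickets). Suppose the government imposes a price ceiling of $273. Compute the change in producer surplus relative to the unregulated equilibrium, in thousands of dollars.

-117888.5

In a free market, 3526 - 6P = 3P - 164 gives the equilibrium P* = 410, Q* = 1066.
Since 273 < 410, the ceiling is binding.
At P = 273: Qd = 3526 - 6·273 = 1888 and Qs = 3·273 - 164 = 655.
Producer surplus without the control is ½ · (410 - 164/3) · 1066 = 568178/3.
With the ceiling, producers sell 655 units at 273, so PS = ½ · (273 - 164/3) · 655 = 429025/6.
Change in producer surplus = 429025/6 - 568178/3 = -117888.5.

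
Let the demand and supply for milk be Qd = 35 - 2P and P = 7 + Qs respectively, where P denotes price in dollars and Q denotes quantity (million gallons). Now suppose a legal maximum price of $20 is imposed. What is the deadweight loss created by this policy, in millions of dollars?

0

Rearranging supply gives Qs = P - 7. Setting quantity demanded equal to quantity supplied, 35 - 2P = P - 7, gives P* = 14 and Q* = 7.
Since 20 is above P* = 14, the ceiling does not bind and the free-market outcome prevails.
Since the control does not bind, no trades are prevented and deadweight loss is zero.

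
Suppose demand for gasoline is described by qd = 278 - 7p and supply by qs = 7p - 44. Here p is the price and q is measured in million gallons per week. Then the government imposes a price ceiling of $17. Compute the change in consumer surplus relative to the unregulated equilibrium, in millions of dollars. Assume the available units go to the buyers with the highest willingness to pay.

324

Equilibrium: 278 - 7p = 7p - 44, so 322 = 14p and p* = 23, q* = 117.
The ceiling of 17 is below the equilibrium price 23, so it binds.
At p = 17: qd = 278 - 7·17 = 159 and qs = 7·17 - 44 = 75.
Consumer surplus without the control is ½ · (278/7 - 23) · 117 = 13689/14.
With the ceiling, 75 units are sold at 17 (assume they go to the highest-value buyers). The demand price at q = 75 is 29, so CS = ½ · [(278/7 - 17) + (29 - 17)] · 75 = 18225/14.
Change in consumer surplus = 18225/14 - 13689/14 = 324.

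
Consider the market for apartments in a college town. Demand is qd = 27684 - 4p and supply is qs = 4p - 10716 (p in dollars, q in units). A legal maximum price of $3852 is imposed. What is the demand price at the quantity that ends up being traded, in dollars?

Equilibrium: 27684 - 4p = 4p - 10716, so 38400 = 8p and p* = 4800, q* = 8484.
The ceiling of 3852 is below the equilibrium price 4800, so it binds.
At p = 3852: qd = 27684 - 4·3852 = 12276 and qs = 4·3852 - 10716 = 4692.
Only 4692 units reach the market. On the demand curve, the marginal buyer's willingness to pay at q = 4692 is (27684 - 4692)/4 = 5748.

5748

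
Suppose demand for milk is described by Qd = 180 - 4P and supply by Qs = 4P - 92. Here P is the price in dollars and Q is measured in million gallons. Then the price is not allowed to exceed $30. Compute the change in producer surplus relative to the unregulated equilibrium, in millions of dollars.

Setting quantity demanded equal to quantity supplied, 180 - 4P = 4P - 92, gives P* = 34 and Q* = 44.
Since 30 < 34, the ceiling is binding.
At P = 30: Qd = 180 - 4·30 = 60 and Qs = 4·30 - 92 = 28.
Producer surplus without the control is ½ · (34 - 23) · 44 = 242.
With the ceiling, producers sell 28 units at 30, so PS = ½ · (30 - 23) · 28 = 98.
Change in producer surplus = 98 - 242 = -144.

-144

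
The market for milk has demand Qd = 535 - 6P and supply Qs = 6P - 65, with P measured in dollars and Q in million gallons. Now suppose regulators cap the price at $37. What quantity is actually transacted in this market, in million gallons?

157

In a free market, 535 - 6P = 6P - 65 gives the equilibrium P* = 50, Q* = 235.
Because the ceiling (37) lies below the market-clearing price, it is binding.
At P = 37: Qd = 535 - 6·37 = 313 and Qs = 6·37 - 65 = 157.
The quantity actually transacted is the short side, supply: 157.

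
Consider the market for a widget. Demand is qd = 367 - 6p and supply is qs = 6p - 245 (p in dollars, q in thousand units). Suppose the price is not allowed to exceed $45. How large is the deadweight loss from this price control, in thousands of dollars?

Setting quantity demanded equal to quantity supplied, 367 - 6p = 6p - 245, gives p* = 51 and q* = 61.
The ceiling of 45 is below the equilibrium price 51, so it binds.
At p = 45: qd = 367 - 6·45 = 97 and qs = 6·45 - 245 = 25.
Quantity traded falls to 25. At q = 25 the demand price is (367 - 25)/6 = 57 and the supply price is (245 + 25)/6 = 45.
Deadweight loss = ½ · (57 - 45) · (61 - 25) = ½ · 12 · 36 = 216.

216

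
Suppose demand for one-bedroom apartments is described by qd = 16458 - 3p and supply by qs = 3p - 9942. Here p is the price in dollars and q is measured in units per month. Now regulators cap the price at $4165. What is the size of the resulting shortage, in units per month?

1410

Equilibrium: 16458 - 3p = 3p - 9942, so 26400 = 6p and p* = 4400, q* = 3258.
Because the ceiling (4165) lies below the market-clearing price, it is binding.
At p = 4165: qd = 16458 - 3·4165 = 3963 and qs = 3·4165 - 9942 = 2553.
Shortage = qd - qs = 3963 - 2553 = 1410.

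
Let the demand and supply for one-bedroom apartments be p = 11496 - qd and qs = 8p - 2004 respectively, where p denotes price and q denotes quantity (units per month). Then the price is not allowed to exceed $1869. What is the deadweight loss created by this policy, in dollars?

Rearranging demand gives qd = 11496 - p. Equilibrium: 11496 - p = 8p - 2004, so 13500 = 9p and p* = 1500, q* = 9996.
The ceiling of 1869 is above the equilibrium price 1500, so it is not binding; the market clears at p* = 1500, q* = 9996.
Since the control does not bind, no trades are prevented and deadweight loss is zero.

0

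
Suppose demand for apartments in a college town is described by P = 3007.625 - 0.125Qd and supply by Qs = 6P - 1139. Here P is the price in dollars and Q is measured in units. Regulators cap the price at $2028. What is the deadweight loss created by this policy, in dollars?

Rearranging demand gives Qd = 24061 - 8P. Setting quantity demanded equal to quantity supplied, 24061 - 8P = 6P - 1139, gives P* = 1800 and Q* = 9661.
The ceiling of 2028 is above the equilibrium price 1800, so it is not binding; the market clears at P* = 1800, Q* = 9661.
Since the control does not bind, no trades are prevented and deadweight loss is zero.

0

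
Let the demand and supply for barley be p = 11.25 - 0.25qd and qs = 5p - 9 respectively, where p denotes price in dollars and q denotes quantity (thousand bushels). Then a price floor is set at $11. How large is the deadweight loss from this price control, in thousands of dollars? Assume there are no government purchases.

Rearranging demand gives qd = 45 - 4p. Without the control the market clears where 45 - 4p = 5p - 9, i.e. p* = 6 and q* = 21.
Since 11 > 6, the floor is binding.
At p = 11: qd = 45 - 4·11 = 1 and qs = 5·11 - 9 = 46.
Quantity traded falls to 1. At q = 1 the demand price is (45 - 1)/4 = 11 and the supply price is (9 + 1)/5 = 2.
Deadweight loss = ½ · (11 - 2) · (21 - 1) = ½ · 9 · 20 = 90.

90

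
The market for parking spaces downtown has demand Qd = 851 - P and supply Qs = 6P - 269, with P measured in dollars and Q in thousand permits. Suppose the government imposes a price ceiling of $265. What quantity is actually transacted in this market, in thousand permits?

Setting quantity demanded equal to quantity supplied, 851 - P = 6P - 269, gives P* = 160 and Q* = 691.
The ceiling of 265 is above the equilibrium price 160, so it is not binding; the market clears at P* = 160, Q* = 691.

691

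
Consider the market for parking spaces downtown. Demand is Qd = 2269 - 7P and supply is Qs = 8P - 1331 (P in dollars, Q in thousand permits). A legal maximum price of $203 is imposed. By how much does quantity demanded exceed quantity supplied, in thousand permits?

In a free market, 2269 - 7P = 8P - 1331 gives the equilibrium P* = 240, Q* = 589.
Because the ceiling (203) lies below the market-clearing price, it is binding.
At P = 203: Qd = 2269 - 7·203 = 848 and Qs = 8·203 - 1331 = 293.
Shortage = Qd - Qs = 848 - 293 = 555.

555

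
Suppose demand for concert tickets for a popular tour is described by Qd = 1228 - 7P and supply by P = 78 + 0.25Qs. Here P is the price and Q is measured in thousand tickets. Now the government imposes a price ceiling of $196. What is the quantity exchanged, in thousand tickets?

248

Rearranging supply gives Qs = 4P - 312. In a free market, 1228 - 7P = 4P - 312 gives the equilibrium P* = 140, Q* = 248.
The ceiling of 196 is above the equilibrium price 140, so it is not binding; the market clears at P* = 140, Q* = 248.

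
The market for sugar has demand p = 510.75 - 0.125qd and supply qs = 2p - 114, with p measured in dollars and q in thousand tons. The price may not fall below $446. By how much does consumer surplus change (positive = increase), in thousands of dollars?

-16172

Rearranging demand gives qd = 4086 - 8p. Setting quantity demanded equal to quantity supplied, 4086 - 8p = 2p - 114, gives p* = 420 and q* = 726.
The floor of 446 is above the equilibrium price 420, so it binds.
At p = 446: qd = 4086 - 8·446 = 518 and qs = 2·446 - 114 = 778.
Consumer surplus without the control is ½ · (510.75 - 420) · 726 = 32942.25.
With the floor, consumers buy 518 units at 446, so CS = ½ · (510.75 - 446) · 518 = 16770.25.
Change in consumer surplus = 16770.25 - 32942.25 = -16172.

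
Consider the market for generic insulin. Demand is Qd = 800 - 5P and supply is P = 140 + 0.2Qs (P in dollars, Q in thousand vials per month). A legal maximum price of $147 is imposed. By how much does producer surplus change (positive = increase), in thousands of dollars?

Rearranging supply gives Qs = 5P - 700. Without the control the market clears where 800 - 5P = 5P - 700, i.e. P* = 150 and Q* = 50.
Because the ceiling (147) lies below the market-clearing price, it is binding.
At P = 147: Qd = 800 - 5·147 = 65 and Qs = 5·147 - 700 = 35.
Producer surplus without the control is ½ · (150 - 140) · 50 = 250.
With the ceiling, producers sell 35 units at 147, so PS = ½ · (147 - 140) · 35 = 122.5.
Change in producer surplus = 122.5 - 250 = -127.5.

-127.5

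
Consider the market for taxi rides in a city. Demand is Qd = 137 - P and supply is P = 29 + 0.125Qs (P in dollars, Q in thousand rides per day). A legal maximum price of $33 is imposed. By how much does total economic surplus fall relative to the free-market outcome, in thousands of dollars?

2304

Rearranging supply gives Qs = 8P - 232. Equilibrium: 137 - P = 8P - 232, so 369 = 9P and P* = 41, Q* = 96.
Since 33 < 41, the ceiling is binding.
At P = 33: Qd = 137 - 33 = 104 and Qs = 8·33 - 232 = 32.
Quantity traded falls to 32. At Q = 32 the demand price is 137 - 32 = 105 and the supply price is (232 + 32)/8 = 33.
Deadweight loss = ½ · (105 - 33) · (96 - 32) = ½ · 72 · 64 = 2304.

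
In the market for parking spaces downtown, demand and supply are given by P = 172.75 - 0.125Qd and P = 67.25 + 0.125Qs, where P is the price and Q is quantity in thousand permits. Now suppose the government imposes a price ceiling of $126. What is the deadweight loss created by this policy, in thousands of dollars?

Rearranging demand gives Qd = 1382 - 8P; rearranging supply gives Qs = 8P - 538. In a free market, 1382 - 8P = 8P - 538 gives the equilibrium P* = 120, Q* = 422.
The ceiling of 126 is above the equilibrium price 120, so it is not binding; the market clears at P* = 120, Q* = 422.
Since the control does not bind, no trades are prevented and deadweight loss is zero.

0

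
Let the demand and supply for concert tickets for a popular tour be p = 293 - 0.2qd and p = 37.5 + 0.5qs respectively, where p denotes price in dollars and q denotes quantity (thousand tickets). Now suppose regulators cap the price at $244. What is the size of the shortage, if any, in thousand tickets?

Rearranging demand gives qd = 1465 - 5p; rearranging supply gives qs = 2p - 75. Setting quantity demanded equal to quantity supplied, 1465 - 5p = 2p - 75, gives p* = 220 and q* = 365.
The ceiling of 244 is above the equilibrium price 220, so it is not binding; the market clears at p* = 220, q* = 365.
Since the control does not bind, there is no shortage.

0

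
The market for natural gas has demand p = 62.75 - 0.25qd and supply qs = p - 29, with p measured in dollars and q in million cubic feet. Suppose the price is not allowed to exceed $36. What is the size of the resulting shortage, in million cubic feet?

Rearranging demand gives qd = 251 - 4p. Setting quantity demanded equal to quantity supplied, 251 - 4p = p - 29, gives p* = 56 and q* = 27.
The ceiling of 36 is below the equilibrium price 56, so it binds.
At p = 36: qd = 251 - 4·36 = 107 and qs = 36 - 29 = 7.
Shortage = qd - qs = 107 - 7 = 100.

100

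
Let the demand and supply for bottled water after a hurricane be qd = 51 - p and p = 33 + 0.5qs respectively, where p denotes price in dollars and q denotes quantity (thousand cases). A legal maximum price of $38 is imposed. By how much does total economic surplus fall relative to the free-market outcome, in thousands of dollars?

Rearranging supply gives qs = 2p - 66. Equilibrium: 51 - p = 2p - 66, so 117 = 3p and p* = 39, q* = 12.
Since 38 < 39, the ceiling is binding.
At p = 38: qd = 51 - 38 = 13 and qs = 2·38 - 66 = 10.
Quantity traded falls to 10. At q = 10 the demand price is 51 - 10 = 41 and the supply price is (66 + 10)/2 = 38.
Deadweight loss = ½ · (41 - 38) · (12 - 10) = ½ · 3 · 2 = 3.

3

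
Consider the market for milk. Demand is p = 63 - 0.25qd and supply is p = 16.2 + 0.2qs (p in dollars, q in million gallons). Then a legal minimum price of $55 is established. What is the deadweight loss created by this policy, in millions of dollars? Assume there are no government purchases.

Rearranging demand gives qd = 252 - 4p; rearranging supply gives qs = 5p - 81. Without the control the market clears where 252 - 4p = 5p - 81, i.e. p* = 37 and q* = 104.
Because the floor (55) lies above the market-clearing price, it is binding.
At p = 55: qd = 252 - 4·55 = 32 and qs = 5·55 - 81 = 194.
Quantity traded falls to 32. At q = 32 the demand price is (252 - 32)/4 = 55 and the supply price is (81 + 32)/5 = 22.6.
Deadweight loss = ½ · (55 - 22.6) · (104 - 32) = ½ · 32.4 · 72 = 1166.4.

1166.4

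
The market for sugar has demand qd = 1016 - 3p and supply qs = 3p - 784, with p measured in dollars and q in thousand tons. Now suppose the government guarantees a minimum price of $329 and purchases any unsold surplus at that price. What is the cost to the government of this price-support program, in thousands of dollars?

Setting quantity demanded equal to quantity supplied, 1016 - 3p = 3p - 784, gives p* = 300 and q* = 116.
The floor of 329 is above the equilibrium price 300, so it binds.
At p = 329: qd = 1016 - 3·329 = 29 and qs = 3·329 - 784 = 203.
Surplus = qs - qd = 174.
Government expenditure = surplus × support price = 174 × 329 = 57246.

57246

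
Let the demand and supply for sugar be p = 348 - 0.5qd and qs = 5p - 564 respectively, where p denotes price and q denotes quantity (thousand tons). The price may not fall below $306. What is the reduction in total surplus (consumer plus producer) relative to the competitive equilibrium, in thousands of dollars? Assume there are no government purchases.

22226.4

Rearranging demand gives qd = 696 - 2p. Equilibrium: 696 - 2p = 5p - 564, so 1260 = 7p and p* = 180, q* = 336.
Since 306 > 180, the floor is binding.
At p = 306: qd = 696 - 2·306 = 84 and qs = 5·306 - 564 = 966.
Quantity traded falls to 84. At q = 84 the demand price is (696 - 84)/2 = 306 and the supply price is (564 + 84)/5 = 129.6.
Deadweight loss = ½ · (306 - 129.6) · (336 - 84) = ½ · 176.4 · 252 = 22226.4.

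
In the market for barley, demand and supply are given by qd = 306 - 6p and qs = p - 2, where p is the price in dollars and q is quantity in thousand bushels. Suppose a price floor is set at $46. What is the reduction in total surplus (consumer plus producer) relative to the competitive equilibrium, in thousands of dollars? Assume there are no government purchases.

Equilibrium: 306 - 6p = p - 2, so 308 = 7p and p* = 44, q* = 42.
Because the floor (46) lies above the market-clearing price, it is binding.
At p = 46: qd = 306 - 6·46 = 30 and qs = 46 - 2 = 44.
Quantity traded falls to 30. At q = 30 the demand price is (306 - 30)/6 = 46 and the supply price is 2 + 30 = 32.
Deadweight loss = ½ · (46 - 32) · (42 - 30) = ½ · 14 · 12 = 84.

84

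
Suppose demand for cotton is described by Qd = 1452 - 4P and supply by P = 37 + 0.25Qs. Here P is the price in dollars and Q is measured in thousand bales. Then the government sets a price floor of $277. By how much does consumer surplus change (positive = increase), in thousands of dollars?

-38346

Rearranging supply gives Qs = 4P - 148. Equilibrium: 1452 - 4P = 4P - 148, so 1600 = 8P and P* = 200, Q* = 652.
Since 277 > 200, the floor is binding.
At P = 277: Qd = 1452 - 4·277 = 344 and Qs = 4·277 - 148 = 960.
Consumer surplus without the control is ½ · (363 - 200) · 652 = 53138.
With the floor, consumers buy 344 units at 277, so CS = ½ · (363 - 277) · 344 = 14792.
Change in consumer surplus = 14792 - 53138 = -38346.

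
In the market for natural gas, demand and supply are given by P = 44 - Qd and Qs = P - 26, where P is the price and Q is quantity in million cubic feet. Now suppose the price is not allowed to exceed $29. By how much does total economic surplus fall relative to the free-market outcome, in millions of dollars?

36

Rearranging demand gives Qd = 44 - P. Equilibrium: 44 - P = P - 26, so 70 = 2P and P* = 35, Q* = 9.
Since 29 < 35, the ceiling is binding.
At P = 29: Qd = 44 - 29 = 15 and Qs = 29 - 26 = 3.
Quantity traded falls to 3. At Q = 3 the demand price is 44 - 3 = 41 and the supply price is 26 + 3 = 29.
Deadweight loss = ½ · (41 - 29) · (9 - 3) = ½ · 12 · 6 = 36.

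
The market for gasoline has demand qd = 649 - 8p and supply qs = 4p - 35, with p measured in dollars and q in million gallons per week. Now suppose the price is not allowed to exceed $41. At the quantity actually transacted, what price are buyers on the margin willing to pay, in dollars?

65

Equilibrium: 649 - 8p = 4p - 35, so 684 = 12p and p* = 57, q* = 193.
Because the ceiling (41) lies below the market-clearing price, it is binding.
At p = 41: qd = 649 - 8·41 = 321 and qs = 4·41 - 35 = 129.
Only 129 units reach the market. On the demand curve, the marginal buyer's willingness to pay at q = 129 is (649 - 129)/8 = 65.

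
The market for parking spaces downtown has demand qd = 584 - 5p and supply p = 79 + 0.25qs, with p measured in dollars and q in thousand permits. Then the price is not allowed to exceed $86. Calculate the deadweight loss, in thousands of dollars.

705.6

Rearranging supply gives qs = 4p - 316. Setting quantity demanded equal to quantity supplied, 584 - 5p = 4p - 316, gives p* = 100 and q* = 84.
Since 86 < 100, the ceiling is binding.
At p = 86: qd = 584 - 5·86 = 154 and qs = 4·86 - 316 = 28.
Quantity traded falls to 28. At q = 28 the demand price is (584 - 28)/5 = 111.2 and the supply price is (316 + 28)/4 = 86.
Deadweight loss = ½ · (111.2 - 86) · (84 - 28) = ½ · 25.2 · 56 = 705.6.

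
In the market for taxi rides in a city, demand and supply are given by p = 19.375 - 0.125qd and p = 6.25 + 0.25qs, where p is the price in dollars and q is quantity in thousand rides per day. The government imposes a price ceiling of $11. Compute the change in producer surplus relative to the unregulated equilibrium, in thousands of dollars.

Rearranging demand gives qd = 155 - 8p; rearranging supply gives qs = 4p - 25. Equilibrium: 155 - 8p = 4p - 25, so 180 = 12p and p* = 15, q* = 35.
The ceiling of 11 is below the equilibrium price 15, so it binds.
At p = 11: qd = 155 - 8·11 = 67 and qs = 4·11 - 25 = 19.
Producer surplus without the control is ½ · (15 - 6.25) · 35 = 153.125.
With the ceiling, producers sell 19 units at 11, so PS = ½ · (11 - 6.25) · 19 = 45.125.
Change in producer surplus = 45.125 - 153.125 = -108.

-108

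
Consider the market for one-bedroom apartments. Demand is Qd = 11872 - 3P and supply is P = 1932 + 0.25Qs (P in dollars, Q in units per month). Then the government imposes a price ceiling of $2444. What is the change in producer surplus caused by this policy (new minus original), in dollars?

-982560

Rearranging supply gives Qs = 4P - 7728. Setting quantity demanded equal to quantity supplied, 11872 - 3P = 4P - 7728, gives P* = 2800 and Q* = 3472.
Because the ceiling (2444) lies below the market-clearing price, it is binding.
At P = 2444: Qd = 11872 - 3·2444 = 4540 and Qs = 4·2444 - 7728 = 2048.
Producer surplus without the control is ½ · (2800 - 1932) · 3472 = 1506848.
With the ceiling, producers sell 2048 units at 2444, so PS = ½ · (2444 - 1932) · 2048 = 524288.
Change in producer surplus = 524288 - 1506848 = -982560.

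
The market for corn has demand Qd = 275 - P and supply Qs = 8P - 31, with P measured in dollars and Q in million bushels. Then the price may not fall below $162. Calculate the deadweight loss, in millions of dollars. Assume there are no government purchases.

9216

Equilibrium: 275 - P = 8P - 31, so 306 = 9P and P* = 34, Q* = 241.
Because the floor (162) lies above the market-clearing price, it is binding.
At P = 162: Qd = 275 - 162 = 113 and Qs = 8·162 - 31 = 1265.
Quantity traded falls to 113. At Q = 113 the demand price is 275 - 113 = 162 and the supply price is (31 + 113)/8 = 18.
Deadweight loss = ½ · (162 - 18) · (241 - 113) = ½ · 144 · 128 = 9216.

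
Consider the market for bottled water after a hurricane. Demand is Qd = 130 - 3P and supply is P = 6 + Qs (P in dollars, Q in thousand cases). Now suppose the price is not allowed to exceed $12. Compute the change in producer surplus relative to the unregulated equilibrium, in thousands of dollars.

-374

Rearranging supply gives Qs = P - 6. Equilibrium: 130 - 3P = P - 6, so 136 = 4P and P* = 34, Q* = 28.
Since 12 < 34, the ceiling is binding.
At P = 12: Qd = 130 - 3·12 = 94 and Qs = 12 - 6 = 6.
Producer surplus without the control is ½ · (34 - 6) · 28 = 392.
With the ceiling, producers sell 6 units at 12, so PS = ½ · (12 - 6) · 6 = 18.
Change in producer surplus = 18 - 392 = -374.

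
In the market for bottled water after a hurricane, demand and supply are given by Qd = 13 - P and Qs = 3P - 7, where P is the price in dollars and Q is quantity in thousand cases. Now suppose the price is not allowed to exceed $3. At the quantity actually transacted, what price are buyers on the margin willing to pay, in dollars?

Equilibrium: 13 - P = 3P - 7, so 20 = 4P and P* = 5, Q* = 8.
Because the ceiling (3) lies below the market-clearing price, it is binding.
At P = 3: Qd = 13 - 3 = 10 and Qs = 3·3 - 7 = 2.
Only 2 units reach the market. On the demand curve, the marginal buyer's willingness to pay at Q = 2 is (13 - 2) = 11.

11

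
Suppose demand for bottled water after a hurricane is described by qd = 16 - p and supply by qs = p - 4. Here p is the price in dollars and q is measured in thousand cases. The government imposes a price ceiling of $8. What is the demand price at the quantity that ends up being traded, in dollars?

Equilibrium: 16 - p = p - 4, so 20 = 2p and p* = 10, q* = 6.
Because the ceiling (8) lies below the market-clearing price, it is binding.
At p = 8: qd = 16 - 8 = 8 and qs = 8 - 4 = 4.
Only 4 units reach the market. On the demand curve, the marginal buyer's willingness to pay at q = 4 is (16 - 4) = 12.

12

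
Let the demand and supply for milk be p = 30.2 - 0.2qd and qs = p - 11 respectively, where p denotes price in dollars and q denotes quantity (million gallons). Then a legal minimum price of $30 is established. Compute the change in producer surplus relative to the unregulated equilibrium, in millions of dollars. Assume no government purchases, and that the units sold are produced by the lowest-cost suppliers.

-109.5

Rearranging demand gives qd = 151 - 5p. Setting quantity demanded equal to quantity supplied, 151 - 5p = p - 11, gives p* = 27 and q* = 16.
The floor of 30 is above the equilibrium price 27, so it binds.
At p = 30: qd = 151 - 5·30 = 1 and qs = 30 - 11 = 19.
Producer surplus without the control is ½ · (27 - 11) · 16 = 128.
With the floor, 1 units are sold at 30. The supply price at q = 1 is 12, so PS = ½ · [(30 - 11) + (30 - 12)] · 1 = 18.5.
Change in producer surplus = 18.5 - 128 = -109.5.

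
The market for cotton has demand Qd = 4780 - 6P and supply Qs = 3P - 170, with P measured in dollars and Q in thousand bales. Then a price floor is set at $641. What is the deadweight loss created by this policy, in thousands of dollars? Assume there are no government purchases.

74529

In a free market, 4780 - 6P = 3P - 170 gives the equilibrium P* = 550, Q* = 1480.
Because the floor (641) lies above the market-clearing price, it is binding.
At P = 641: Qd = 4780 - 6·641 = 934 and Qs = 3·641 - 170 = 1753.
Quantity traded falls to 934. At Q = 934 the demand price is (4780 - 934)/6 = 641 and the supply price is (170 + 934)/3 = 368.
Deadweight loss = ½ · (641 - 368) · (1480 - 934) = ½ · 273 · 546 = 74529.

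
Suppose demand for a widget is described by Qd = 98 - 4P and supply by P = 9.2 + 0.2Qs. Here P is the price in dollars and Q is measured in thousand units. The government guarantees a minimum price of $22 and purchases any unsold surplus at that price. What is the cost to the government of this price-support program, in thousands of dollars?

1188

Rearranging supply gives Qs = 5P - 46. In a free market, 98 - 4P = 5P - 46 gives the equilibrium P* = 16, Q* = 34.
Since 22 > 16, the floor is binding.
At P = 22: Qd = 98 - 4·22 = 10 and Qs = 5·22 - 46 = 64.
Surplus = Qs - Qd = 54.
Government expenditure = surplus × support price = 54 × 22 = 1188.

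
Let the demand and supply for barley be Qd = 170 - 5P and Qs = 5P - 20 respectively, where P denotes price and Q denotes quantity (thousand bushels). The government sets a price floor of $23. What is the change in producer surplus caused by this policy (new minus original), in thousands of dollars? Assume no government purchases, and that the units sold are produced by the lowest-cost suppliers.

In a free market, 170 - 5P = 5P - 20 gives the equilibrium P* = 19, Q* = 75.
Since 23 > 19, the floor is binding.
At P = 23: Qd = 170 - 5·23 = 55 and Qs = 5·23 - 20 = 95.
Producer surplus without the control is ½ · (19 - 4) · 75 = 562.5.
With the floor, 55 units are sold at 23. The supply price at Q = 55 is 15, so PS = ½ · [(23 - 4) + (23 - 15)] · 55 = 742.5.
Change in producer surplus = 742.5 - 562.5 = 180.

180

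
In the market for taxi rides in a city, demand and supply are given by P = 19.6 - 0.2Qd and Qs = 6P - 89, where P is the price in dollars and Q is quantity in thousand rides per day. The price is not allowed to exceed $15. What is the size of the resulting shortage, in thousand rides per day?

Rearranging demand gives Qd = 98 - 5P. In a free market, 98 - 5P = 6P - 89 gives the equilibrium P* = 17, Q* = 13.
Because the ceiling (15) lies below the market-clearing price, it is binding.
At P = 15: Qd = 98 - 5·15 = 23 and Qs = 6·15 - 89 = 1.
Shortage = Qd - Qs = 23 - 1 = 22.

22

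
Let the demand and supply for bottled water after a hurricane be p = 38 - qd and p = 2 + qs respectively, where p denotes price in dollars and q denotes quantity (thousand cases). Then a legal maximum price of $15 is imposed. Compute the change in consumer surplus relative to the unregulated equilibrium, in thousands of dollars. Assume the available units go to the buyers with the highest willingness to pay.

52.5

Rearranging demand gives qd = 38 - p; rearranging supply gives qs = p - 2. Setting quantity demanded equal to quantity supplied, 38 - p = p - 2, gives p* = 20 and q* = 18.
Because the ceiling (15) lies below the market-clearing price, it is binding.
At p = 15: qd = 38 - 15 = 23 and qs = 15 - 2 = 13.
Consumer surplus without the control is ½ · (38 - 20) · 18 = 162.
With the ceiling, 13 units are sold at 15 (assume they go to the highest-value buyers). The demand price at q = 13 is 25, so CS = ½ · [(38 - 15) + (25 - 15)] · 13 = 214.5.
Change in consumer surplus = 214.5 - 162 = 52.5.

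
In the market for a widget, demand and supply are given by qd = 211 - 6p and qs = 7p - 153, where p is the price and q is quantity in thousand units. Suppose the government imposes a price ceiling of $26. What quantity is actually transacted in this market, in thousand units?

29

Without the control the market clears where 211 - 6p = 7p - 153, i.e. p* = 28 and q* = 43.
Because the ceiling (26) lies below the market-clearing price, it is binding.
At p = 26: qd = 211 - 6·26 = 55 and qs = 7·26 - 153 = 29.
The quantity actually transacted is the short side, supply: 29.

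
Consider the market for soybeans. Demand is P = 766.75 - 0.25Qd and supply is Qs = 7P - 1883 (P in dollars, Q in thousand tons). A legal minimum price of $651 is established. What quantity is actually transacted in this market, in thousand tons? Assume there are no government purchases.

463

Rearranging demand gives Qd = 3067 - 4P. In a free market, 3067 - 4P = 7P - 1883 gives the equilibrium P* = 450, Q* = 1267.
Because the floor (651) lies above the market-clearing price, it is binding.
At P = 651: Qd = 3067 - 4·651 = 463 and Qs = 7·651 - 1883 = 2674.
The quantity actually transacted is the short side, demand: 463.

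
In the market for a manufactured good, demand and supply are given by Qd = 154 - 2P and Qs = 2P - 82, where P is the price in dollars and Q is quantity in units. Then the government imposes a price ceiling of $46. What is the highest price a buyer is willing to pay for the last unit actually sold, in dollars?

In a free market, 154 - 2P = 2P - 82 gives the equilibrium P* = 59, Q* = 36.
Since 46 < 59, the ceiling is binding.
At P = 46: Qd = 154 - 2·46 = 62 and Qs = 2·46 - 82 = 10.
Only 10 units reach the market. On the demand curve, the marginal buyer's willingness to pay at Q = 10 is (154 - 10)/2 = 72.

72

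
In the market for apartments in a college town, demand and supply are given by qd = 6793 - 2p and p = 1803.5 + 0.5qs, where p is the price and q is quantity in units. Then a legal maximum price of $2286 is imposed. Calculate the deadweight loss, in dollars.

197192

Rearranging supply gives qs = 2p - 3607. In a free market, 6793 - 2p = 2p - 3607 gives the equilibrium p* = 2600, q* = 1593.
The ceiling of 2286 is below the equilibrium price 2600, so it binds.
At p = 2286: qd = 6793 - 2·2286 = 2221 and qs = 2·2286 - 3607 = 965.
Quantity traded falls to 965. At q = 965 the demand price is (6793 - 965)/2 = 2914 and the supply price is (3607 + 965)/2 = 2286.
Deadweight loss = ½ · (2914 - 2286) · (1593 - 965) = ½ · 628 · 628 = 197192.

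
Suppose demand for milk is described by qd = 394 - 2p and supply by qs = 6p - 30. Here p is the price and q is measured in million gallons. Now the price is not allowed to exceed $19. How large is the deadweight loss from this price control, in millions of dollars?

13872

Setting quantity demanded equal to quantity supplied, 394 - 2p = 6p - 30, gives p* = 53 and q* = 288.
Because the ceiling (19) lies below the market-clearing price, it is binding.
At p = 19: qd = 394 - 2·19 = 356 and qs = 6·19 - 30 = 84.
Quantity traded falls to 84. At q = 84 the demand price is (394 - 84)/2 = 155 and the supply price is (30 + 84)/6 = 19.
Deadweight loss = ½ · (155 - 19) · (288 - 84) = ½ · 136 · 204 = 13872.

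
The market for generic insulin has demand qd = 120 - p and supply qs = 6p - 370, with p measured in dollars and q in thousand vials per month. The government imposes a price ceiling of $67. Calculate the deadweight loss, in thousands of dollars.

189

Equilibrium: 120 - p = 6p - 370, so 490 = 7p and p* = 70, q* = 50.
Because the ceiling (67) lies below the market-clearing price, it is binding.
At p = 67: qd = 120 - 67 = 53 and qs = 6·67 - 370 = 32.
Quantity traded falls to 32. At q = 32 the demand price is 120 - 32 = 88 and the supply price is (370 + 32)/6 = 67.
Deadweight loss = ½ · (88 - 67) · (50 - 32) = ½ · 21 · 18 = 189.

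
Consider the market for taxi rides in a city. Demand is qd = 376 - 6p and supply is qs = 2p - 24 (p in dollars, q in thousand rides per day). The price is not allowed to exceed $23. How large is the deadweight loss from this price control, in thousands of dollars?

Equilibrium: 376 - 6p = 2p - 24, so 400 = 8p and p* = 50, q* = 76.
Since 23 < 50, the ceiling is binding.
At p = 23: qd = 376 - 6·23 = 238 and qs = 2·23 - 24 = 22.
Quantity traded falls to 22. At q = 22 the demand price is (376 - 22)/6 = 59 and the supply price is (24 + 22)/2 = 23.
Deadweight loss = ½ · (59 - 23) · (76 - 22) = ½ · 36 · 54 = 972.

972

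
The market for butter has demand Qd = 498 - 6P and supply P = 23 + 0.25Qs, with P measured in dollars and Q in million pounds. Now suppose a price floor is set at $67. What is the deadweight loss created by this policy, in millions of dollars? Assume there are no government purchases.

480

Rearranging supply gives Qs = 4P - 92. Without the control the market clears where 498 - 6P = 4P - 92, i.e. P* = 59 and Q* = 144.
The floor of 67 is above the equilibrium price 59, so it binds.
At P = 67: Qd = 498 - 6·67 = 96 and Qs = 4·67 - 92 = 176.
Quantity traded falls to 96. At Q = 96 the demand price is (498 - 96)/6 = 67 and the supply price is (92 + 96)/4 = 47.
Deadweight loss = ½ · (67 - 47) · (144 - 96) = ½ · 20 · 48 = 480.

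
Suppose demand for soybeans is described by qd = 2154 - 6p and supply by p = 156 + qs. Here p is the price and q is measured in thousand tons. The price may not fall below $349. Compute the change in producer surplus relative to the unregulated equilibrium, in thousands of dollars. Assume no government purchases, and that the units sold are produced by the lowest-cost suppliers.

Rearranging supply gives qs = p - 156. Equilibrium: 2154 - 6p = p - 156, so 2310 = 7p and p* = 330, q* = 174.
Since 349 > 330, the floor is binding.
At p = 349: qd = 2154 - 6·349 = 60 and qs = 349 - 156 = 193.
Producer surplus without the control is ½ · (330 - 156) · 174 = 15138.
With the floor, 60 units are sold at 349. The supply price at q = 60 is 216, so PS = ½ · [(349 - 156) + (349 - 216)] · 60 = 9780.
Change in producer surplus = 9780 - 15138 = -5358.

-5358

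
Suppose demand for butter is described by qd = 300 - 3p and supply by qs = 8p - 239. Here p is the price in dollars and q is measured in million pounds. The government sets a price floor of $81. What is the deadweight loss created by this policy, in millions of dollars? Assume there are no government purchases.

2112

Setting quantity demanded equal to quantity supplied, 300 - 3p = 8p - 239, gives p* = 49 and q* = 153.
The floor of 81 is above the equilibrium price 49, so it binds.
At p = 81: qd = 300 - 3·81 = 57 and qs = 8·81 - 239 = 409.
Quantity traded falls to 57. At q = 57 the demand price is (300 - 57)/3 = 81 and the supply price is (239 + 57)/8 = 37.
Deadweight loss = ½ · (81 - 37) · (153 - 57) = ½ · 44 · 96 = 2112.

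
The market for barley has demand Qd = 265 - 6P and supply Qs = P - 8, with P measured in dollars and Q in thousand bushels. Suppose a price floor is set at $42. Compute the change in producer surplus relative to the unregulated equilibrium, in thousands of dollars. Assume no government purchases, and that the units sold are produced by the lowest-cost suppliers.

-123

Without the control the market clears where 265 - 6P = P - 8, i.e. P* = 39 and Q* = 31.
Since 42 > 39, the floor is binding.
At P = 42: Qd = 265 - 6·42 = 13 and Qs = 42 - 8 = 34.
Producer surplus without the control is ½ · (39 - 8) · 31 = 480.5.
With the floor, 13 units are sold at 42. The supply price at Q = 13 is 21, so PS = ½ · [(42 - 8) + (42 - 21)] · 13 = 357.5.
Change in producer surplus = 357.5 - 480.5 = -123.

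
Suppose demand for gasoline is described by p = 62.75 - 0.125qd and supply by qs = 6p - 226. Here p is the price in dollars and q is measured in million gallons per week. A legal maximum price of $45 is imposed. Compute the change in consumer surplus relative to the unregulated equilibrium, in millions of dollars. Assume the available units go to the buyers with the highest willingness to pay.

197.75

Rearranging demand gives qd = 502 - 8p. Equilibrium: 502 - 8p = 6p - 226, so 728 = 14p and p* = 52, q* = 86.
The ceiling of 45 is below the equilibrium price 52, so it binds.
At p = 45: qd = 502 - 8·45 = 142 and qs = 6·45 - 226 = 44.
Consumer surplus without the control is ½ · (62.75 - 52) · 86 = 462.25.
With the ceiling, 44 units are sold at 45 (assume they go to the highest-value buyers). The demand price at q = 44 is 57.25, so CS = ½ · [(62.75 - 45) + (57.25 - 45)] · 44 = 660.
Change in consumer surplus = 660 - 462.25 = 197.75.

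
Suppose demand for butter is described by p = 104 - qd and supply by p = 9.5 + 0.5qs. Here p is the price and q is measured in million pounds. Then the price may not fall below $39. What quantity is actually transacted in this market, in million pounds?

Rearranging demand gives qd = 104 - p; rearranging supply gives qs = 2p - 19. Without the control the market clears where 104 - p = 2p - 19, i.e. p* = 41 and q* = 63.
Since 39 is below p* = 41, the floor does not bind and the free-market outcome prevails.

63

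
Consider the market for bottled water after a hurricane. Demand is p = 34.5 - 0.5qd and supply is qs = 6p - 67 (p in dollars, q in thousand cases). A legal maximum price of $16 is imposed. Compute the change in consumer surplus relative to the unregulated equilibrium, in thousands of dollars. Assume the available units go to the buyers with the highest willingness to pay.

Rearranging demand gives qd = 69 - 2p. In a free market, 69 - 2p = 6p - 67 gives the equilibrium p* = 17, q* = 35.
Because the ceiling (16) lies below the market-clearing price, it is binding.
At p = 16: qd = 69 - 2·16 = 37 and qs = 6·16 - 67 = 29.
Consumer surplus without the control is ½ · (34.5 - 17) · 35 = 306.25.
With the ceiling, 29 units are sold at 16 (assume they go to the highest-value buyers). The demand price at q = 29 is 20, so CS = ½ · [(34.5 - 16) + (20 - 16)] · 29 = 326.25.
Change in consumer surplus = 326.25 - 306.25 = 20.

20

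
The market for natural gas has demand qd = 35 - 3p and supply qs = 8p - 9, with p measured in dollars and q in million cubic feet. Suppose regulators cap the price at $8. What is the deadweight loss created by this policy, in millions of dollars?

Setting quantity demanded equal to quantity supplied, 35 - 3p = 8p - 9, gives p* = 4 and q* = 23.
The ceiling of 8 is above the equilibrium price 4, so it is not binding; the market clears at p* = 4, q* = 23.
Since the control does not bind, no trades are prevented and deadweight loss is zero.

0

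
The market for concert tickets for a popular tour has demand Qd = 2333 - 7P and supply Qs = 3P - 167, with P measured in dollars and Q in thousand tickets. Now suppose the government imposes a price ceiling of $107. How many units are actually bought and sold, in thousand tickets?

Equilibrium: 2333 - 7P = 3P - 167, so 2500 = 10P and P* = 250, Q* = 583.
Because the ceiling (107) lies below the market-clearing price, it is binding.
At P = 107: Qd = 2333 - 7·107 = 1584 and Qs = 3·107 - 167 = 154.
The quantity actually transacted is the short side, supply: 154.

154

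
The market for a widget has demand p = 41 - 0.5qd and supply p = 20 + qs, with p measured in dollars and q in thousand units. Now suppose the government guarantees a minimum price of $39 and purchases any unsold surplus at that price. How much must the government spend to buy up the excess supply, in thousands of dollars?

Rearranging demand gives qd = 82 - 2p; rearranging supply gives qs = p - 20. In a free market, 82 - 2p = p - 20 gives the equilibrium p* = 34, q* = 14.
Since 39 > 34, the floor is binding.
At p = 39: qd = 82 - 2·39 = 4 and qs = 39 - 20 = 19.
Surplus = qs - qd = 15.
Government expenditure = surplus × support price = 15 × 39 = 585.

585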